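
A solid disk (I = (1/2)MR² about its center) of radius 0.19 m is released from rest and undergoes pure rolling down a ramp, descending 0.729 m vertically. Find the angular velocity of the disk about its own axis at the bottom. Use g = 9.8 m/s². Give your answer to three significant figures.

The moment of inertia is (1/2)MR², giving k ≡ I/(MR²) = 0.5.
The rolling condition ω = v/R makes the rotational term ½I(v/R)² = ½kMv², so KE_total = ½(1+k)Mv² = (3/4)Mv².
Energy conservation Mgh = ½(1+k)Mv² gives v = √(2gh/(1+k)) = √(2 × 9.8 × 0.729 / 1.5) = 3.086 m/s.
The angular speed follows from ω = v/R = 3.086/0.19 ≈ 16.2 rad/s.

ω ≈ 16.2 rad/s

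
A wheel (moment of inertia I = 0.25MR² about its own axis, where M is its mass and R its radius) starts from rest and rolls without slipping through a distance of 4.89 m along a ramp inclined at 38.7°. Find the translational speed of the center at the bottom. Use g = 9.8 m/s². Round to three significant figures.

v ≈ 6.92 m/s

The moment of inertia is 0.25MR², giving k ≡ I/(MR²) = 0.25.
Rolling without slipping gives ω = v/R, so the total kinetic energy is ½Mv² + ½Iω² = ½(1+k)Mv² = (5/8)Mv².
The vertical drop is h = L sinθ = 4.89 × sin38.7° = 3.057 m.
Setting Mgh = (5/8)Mv² gives v = √(2gh/(1+k)) = √(2·9.8·3.057/1.25) ≈ 6.92 m/s.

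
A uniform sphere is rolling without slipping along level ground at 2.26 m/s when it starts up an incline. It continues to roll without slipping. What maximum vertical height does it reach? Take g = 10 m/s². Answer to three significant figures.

h ≈ 0.358 m

The moment of inertia is (2/5)MR², giving k ≡ I/(MR²) = 0.4.
Rolling without slipping gives ω = v/R, so the total kinetic energy is ½Mv² + ½Iω² = ½(1+k)Mv² = (7/10)Mv².
At the top the kinetic energy is zero, so (7/10)Mv₀² = Mgh.
Thus h = (1+k)v₀²/(2g) = 1.4 × 2.26² / (2 × 10) ≈ 0.358 m.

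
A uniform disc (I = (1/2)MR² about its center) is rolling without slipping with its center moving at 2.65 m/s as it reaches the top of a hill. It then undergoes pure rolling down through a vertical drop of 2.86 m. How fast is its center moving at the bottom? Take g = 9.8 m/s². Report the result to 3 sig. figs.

Here I = (1/2)MR², so the shape factor k = I/(MR²) = 0.5.
The rolling condition ω = v/R makes the rotational term ½I(v/R)² = ½kMv², so KE_total = ½(1+k)Mv² = (3/4)Mv².
Conserving energy between top and bottom: (3/4)Mv² = (3/4)Mv₀² + Mgh, hence v² = v₀² + 2gh/(1+k).
v = √(2.65² + 2×9.8×2.86/1.5) = √44.39 ≈ 6.66 m/s.

v ≈ 6.66 m/s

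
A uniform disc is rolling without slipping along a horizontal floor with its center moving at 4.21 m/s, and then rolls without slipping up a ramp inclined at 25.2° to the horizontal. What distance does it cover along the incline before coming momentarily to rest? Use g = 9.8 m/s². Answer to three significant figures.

d ≈ 3.19 m

Here I = (1/2)MR², so the shape factor k = I/(MR²) = 0.5.
Since it rolls without slipping, ω = v/R and KE = ½Mv² + ½Iω² = ½(1+k)Mv² = (3/4)Mv².
Setting this equal to Mgh gives the vertical rise h = (1+k)v₀²/(2g) = 1.5×4.21²/(2×9.8) = 1.356 m.
Along the incline, d = h/sinθ = 1.356/sin25.2° ≈ 3.19 m.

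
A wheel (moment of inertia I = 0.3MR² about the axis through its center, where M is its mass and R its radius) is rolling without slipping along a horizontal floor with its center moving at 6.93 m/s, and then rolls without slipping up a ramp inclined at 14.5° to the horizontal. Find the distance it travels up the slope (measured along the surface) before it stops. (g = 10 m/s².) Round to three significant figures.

d ≈ 12.5 m

The moment of inertia is 0.3MR², giving k ≡ I/(MR²) = 0.3.
The rolling condition ω = v/R makes the rotational term ½I(v/R)² = ½kMv², so KE_total = ½(1+k)Mv² = (13/20)Mv².
Setting this equal to Mgh gives the vertical rise h = (1+k)v₀²/(2g) = 1.3×6.93²/(2×10) = 3.122 m.
The distance along the slope is d = h/sinθ = 3.122/sin14.5° ≈ 12.5 m.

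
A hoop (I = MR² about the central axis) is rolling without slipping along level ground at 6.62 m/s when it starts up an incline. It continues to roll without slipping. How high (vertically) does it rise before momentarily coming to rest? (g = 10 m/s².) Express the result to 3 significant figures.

The moment of inertia is MR², giving k ≡ I/(MR²) = 1.
Rolling without slipping gives ω = v/R, so the total kinetic energy is ½Mv² + ½Iω² = ½(1+k)Mv² = Mv².
All of this converts to potential energy at the highest point: Mv₀² = Mgh.
Thus h = (1+k)v₀²/(2g) = 2 × 6.62² / (2 × 10) ≈ 4.38 m.

h ≈ 4.38 m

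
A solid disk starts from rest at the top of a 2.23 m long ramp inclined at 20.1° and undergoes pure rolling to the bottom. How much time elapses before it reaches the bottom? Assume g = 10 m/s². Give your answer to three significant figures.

Here I = (1/2)MR², so the shape factor k = I/(MR²) = 0.5.
Translational: Mg sinθ − f = Ma. Rotational about the CM: fR = Iα = kMRa, so f = kMa.
Hence a = g sinθ/(1+k) = 10×sin20.1°/1.5 = 2.291 m/s².
Starting from rest, L = ½at², so t = √(2L/a) = √(2×2.23/2.291) ≈ 1.40 s.

t ≈ 1.40 s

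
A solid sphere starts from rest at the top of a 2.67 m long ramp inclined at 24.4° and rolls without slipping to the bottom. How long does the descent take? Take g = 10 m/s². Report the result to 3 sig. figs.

For this body I = (2/5)MR², i.e. k = I/(MR²) = 0.4.
Along the incline Mg sinθ − f = Ma, and torque about the center fR = Iα = kMR²(a/R) gives f = kMa.
Hence a = g sinθ/(1+k) = 10×sin24.4°/1.4 = 2.951 m/s².
Starting from rest, L = ½at², so t = √(2L/a) = √(2×2.67/2.951) ≈ 1.35 s.

t ≈ 1.35 s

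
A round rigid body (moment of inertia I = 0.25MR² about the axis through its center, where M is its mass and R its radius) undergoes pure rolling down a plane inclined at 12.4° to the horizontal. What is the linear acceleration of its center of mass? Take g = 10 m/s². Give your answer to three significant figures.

a ≈ 1.72 m/s²

For this body I = 0.25MR², i.e. k = I/(MR²) = 0.25.
Newton's second law down the slope: Mg sinθ − f = Ma. The torque equation fR = Iα (with α = a/R) gives f = kMa.
Eliminating f: Mg sinθ = (1+k)Ma, so a = g sinθ/(1+k) = 10 × sin12.4° / 1.25 ≈ 1.72 m/s².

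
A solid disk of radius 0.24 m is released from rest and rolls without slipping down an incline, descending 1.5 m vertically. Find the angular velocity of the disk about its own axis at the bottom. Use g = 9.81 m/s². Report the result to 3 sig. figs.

ω ≈ 18.5 rad/s

With I = (1/2)MR², the ratio k = I/(MR²) is 0.5.
The rolling condition ω = v/R makes the rotational term ½I(v/R)² = ½kMv², so KE_total = ½(1+k)Mv² = (3/4)Mv².
Energy conservation Mgh = ½(1+k)Mv² gives v = √(2gh/(1+k)) = √(2 × 9.81 × 1.5 / 1.5) = 4.429 m/s.
Then ω = v/R = 4.429 / 0.24 ≈ 18.5 rad/s.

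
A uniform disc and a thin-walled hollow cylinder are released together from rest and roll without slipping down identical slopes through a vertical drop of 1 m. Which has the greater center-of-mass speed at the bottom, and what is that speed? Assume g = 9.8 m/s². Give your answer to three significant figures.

For rolling without slipping, Mgh = ½(1+k)Mv² where k = I/(MR²), so v = √(2gh/(1+k)).
Uniform disc: k = 0.5, giving v = √(2×9.8×1/1.5) = 3.615 m/s.
Thin-walled hollow cylinder: k = 1, giving v = √(2×9.8×1/2) = 3.13 m/s.
The smaller k wins: the uniform disc, at ≈ 3.61 m/s.

the uniform disc, at v ≈ 3.61 m/s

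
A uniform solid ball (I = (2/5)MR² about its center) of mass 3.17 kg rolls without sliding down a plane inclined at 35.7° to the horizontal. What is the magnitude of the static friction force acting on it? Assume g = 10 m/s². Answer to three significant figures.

f ≈ 5.29 N

The moment of inertia is (2/5)MR², giving k ≡ I/(MR²) = 0.4.
Translational: Mg sinθ − f = Ma. Rotational about the CM: fR = Iα = kMRa, so f = kMa.
Combining, a = g sinθ/(1+k) and f = kMa = kMg sinθ/(1+k).
f = 0.4 × 3.17 × 10 × sin35.7° / 1.4 ≈ 5.29 N.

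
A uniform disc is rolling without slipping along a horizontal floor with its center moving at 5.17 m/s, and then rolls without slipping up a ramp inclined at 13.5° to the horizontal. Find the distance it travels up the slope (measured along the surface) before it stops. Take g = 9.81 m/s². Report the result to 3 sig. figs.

d ≈ 8.75 m

Here I = (1/2)MR², so the shape factor k = I/(MR²) = 0.5.
Rolling without slipping gives ω = v/R, so the total kinetic energy is ½Mv² + ½Iω² = ½(1+k)Mv² = (3/4)Mv².
Setting this equal to Mgh gives the vertical rise h = (1+k)v₀²/(2g) = 1.5×5.17²/(2×9.81) = 2.043 m.
The distance along the slope is d = h/sinθ = 2.043/sin13.5° ≈ 8.75 m.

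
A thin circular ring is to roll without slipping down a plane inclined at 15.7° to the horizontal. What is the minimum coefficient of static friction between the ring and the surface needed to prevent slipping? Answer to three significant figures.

μ_min ≈ 0.141

Here I = MR², so the shape factor k = I/(MR²) = 1.
Newton's second law down the slope: Mg sinθ − f = Ma. The torque equation fR = Iα (with α = a/R) gives f = kMa.
These give a = g sinθ/(1+k) and the required friction f = kMg sinθ/(1+k).
With N = Mg cosθ, the no-slip condition f ≤ μN gives μ_min = f/N = k tanθ/(1+k).
μ_min = 1 × tan15.7° / 2 ≈ 0.141.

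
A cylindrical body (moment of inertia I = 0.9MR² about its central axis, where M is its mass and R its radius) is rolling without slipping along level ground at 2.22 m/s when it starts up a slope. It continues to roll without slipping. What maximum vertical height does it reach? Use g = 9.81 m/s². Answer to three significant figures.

h ≈ 0.477 m

With I = 0.9MR², the ratio k = I/(MR²) is 0.9.
The rolling condition ω = v/R makes the rotational term ½I(v/R)² = ½kMv², so KE_total = ½(1+k)Mv² = (19/20)Mv².
At the top the kinetic energy is zero, so (19/20)Mv₀² = Mgh.
Thus h = (1+k)v₀²/(2g) = 1.9 × 2.22² / (2 × 9.81) ≈ 0.477 m.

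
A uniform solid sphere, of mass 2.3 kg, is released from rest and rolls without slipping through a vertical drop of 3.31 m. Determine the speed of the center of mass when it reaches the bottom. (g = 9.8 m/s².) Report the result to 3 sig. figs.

The moment of inertia is (2/5)MR², giving k ≡ I/(MR²) = 0.4.
Pure rolling means v = ωR; then KE = ½Mv² + ½I(v/R)² = ½(1+k)Mv² = (7/10)Mv².
Setting Mgh = (7/10)Mv² gives v = √(2gh/(1+k)) = √(2·9.8·3.31/1.4) ≈ 6.81 m/s.

v ≈ 6.81 m/s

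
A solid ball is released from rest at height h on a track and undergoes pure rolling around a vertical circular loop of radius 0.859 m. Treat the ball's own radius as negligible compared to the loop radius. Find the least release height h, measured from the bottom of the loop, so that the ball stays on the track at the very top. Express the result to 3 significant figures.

h_min ≈ 2.32 m

With I = (2/5)MR², the ratio k = I/(MR²) is 0.4.
At the top of the loop, the minimum-contact condition is Mg = Mv_top²/r, so v_top² = gr.
With ω = v/R, the kinetic energy at speed v is ½(1+k)Mv² = (7/10)Mv².
Energy conservation from release (height h) to the top (height 2r): Mgh = Mg(2r) + (7/10)M·gr.
Thus h_min = 2r + (1+k)r/2 = r(2 + 1.4/2) = 0.859 × 2.7 ≈ 2.32 m.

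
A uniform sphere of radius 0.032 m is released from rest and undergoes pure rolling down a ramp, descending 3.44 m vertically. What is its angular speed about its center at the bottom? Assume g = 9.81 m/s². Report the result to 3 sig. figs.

ω ≈ 217 rad/s

For this body I = (2/5)MR², i.e. k = I/(MR²) = 0.4.
Since it rolls without slipping, ω = v/R and KE = ½Mv² + ½Iω² = ½(1+k)Mv² = (7/10)Mv².
Energy conservation Mgh = ½(1+k)Mv² gives v = √(2gh/(1+k)) = √(2 × 9.81 × 3.44 / 1.4) = 6.943 m/s.
Then ω = v/R = 6.943 / 0.032 ≈ 217 rad/s.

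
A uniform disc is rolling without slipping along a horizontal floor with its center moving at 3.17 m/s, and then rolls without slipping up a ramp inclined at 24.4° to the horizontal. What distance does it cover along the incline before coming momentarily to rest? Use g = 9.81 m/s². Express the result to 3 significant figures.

Here I = (1/2)MR², so the shape factor k = I/(MR²) = 0.5.
The rolling condition ω = v/R makes the rotational term ½I(v/R)² = ½kMv², so KE_total = ½(1+k)Mv² = (3/4)Mv².
Setting this equal to Mgh gives the vertical rise h = (1+k)v₀²/(2g) = 1.5×3.17²/(2×9.81) = 0.7683 m.
The distance along the slope is d = h/sinθ = 0.7683/sin24.4° ≈ 1.86 m.

d ≈ 1.86 m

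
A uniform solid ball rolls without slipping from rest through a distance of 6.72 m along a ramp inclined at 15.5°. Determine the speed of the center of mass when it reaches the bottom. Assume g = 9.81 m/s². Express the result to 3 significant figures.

v ≈ 5.02 m/s

The moment of inertia is (2/5)MR², giving k ≡ I/(MR²) = 0.4.
Since it rolls without slipping, ω = v/R and KE = ½Mv² + ½Iω² = ½(1+k)Mv² = (7/10)Mv².
The vertical drop is h = L sinθ = 6.72 × sin15.5° = 1.796 m.
Setting Mgh = (7/10)Mv² gives v = √(2gh/(1+k)) = √(2·9.81·1.796/1.4) ≈ 5.02 m/s.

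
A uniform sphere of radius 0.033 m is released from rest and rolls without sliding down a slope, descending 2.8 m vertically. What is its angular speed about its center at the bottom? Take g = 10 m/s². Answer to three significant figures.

ω ≈ 192 rad/s

With I = (2/5)MR², the ratio k = I/(MR²) is 0.4.
Pure rolling means v = ωR; then KE = ½Mv² + ½I(v/R)² = ½(1+k)Mv² = (7/10)Mv².
Energy conservation Mgh = ½(1+k)Mv² gives v = √(2gh/(1+k)) = √(2 × 10 × 2.8 / 1.4) = 6.325 m/s.
The angular speed follows from ω = v/R = 6.325/0.033 ≈ 192 rad/s.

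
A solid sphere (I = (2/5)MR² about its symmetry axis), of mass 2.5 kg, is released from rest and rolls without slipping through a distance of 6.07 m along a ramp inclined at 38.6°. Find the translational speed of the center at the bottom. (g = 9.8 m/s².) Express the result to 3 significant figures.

v ≈ 7.28 m/s

With I = (2/5)MR², the ratio k = I/(MR²) is 0.4.
Rolling without slipping gives ω = v/R, so the total kinetic energy is ½Mv² + ½Iω² = ½(1+k)Mv² = (7/10)Mv².
The vertical drop is h = L sinθ = 6.07 × sin38.6° = 3.787 m.
Energy conservation: Mgh = (7/10)Mv², so v = √(2gh/(1+k)) = √(2 × 9.8 × 3.787 / 1.4) ≈ 7.28 m/s.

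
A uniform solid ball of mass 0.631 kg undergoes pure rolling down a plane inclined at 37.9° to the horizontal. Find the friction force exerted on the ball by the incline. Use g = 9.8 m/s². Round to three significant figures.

f ≈ 1.09 N

With I = (2/5)MR², the ratio k = I/(MR²) is 0.4.
Along the incline Mg sinθ − f = Ma, and torque about the center fR = Iα = kMR²(a/R) gives f = kMa.
Combining, a = g sinθ/(1+k) and f = kMa = kMg sinθ/(1+k).
f = 0.4 × 0.631 × 9.8 × sin37.9° / 1.4 ≈ 1.09 N.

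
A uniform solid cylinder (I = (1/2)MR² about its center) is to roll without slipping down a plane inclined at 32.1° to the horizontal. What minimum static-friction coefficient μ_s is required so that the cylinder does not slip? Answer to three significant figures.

With I = (1/2)MR², the ratio k = I/(MR²) is 0.5.
Along the incline Mg sinθ − f = Ma, and torque about the center fR = Iα = kMR²(a/R) gives f = kMa.
These give a = g sinθ/(1+k) and the required friction f = kMg sinθ/(1+k).
With N = Mg cosθ, the no-slip condition f ≤ μN gives μ_min = f/N = k tanθ/(1+k).
μ_min = 0.5 × tan32.1° / 1.5 ≈ 0.209.

μ_min ≈ 0.209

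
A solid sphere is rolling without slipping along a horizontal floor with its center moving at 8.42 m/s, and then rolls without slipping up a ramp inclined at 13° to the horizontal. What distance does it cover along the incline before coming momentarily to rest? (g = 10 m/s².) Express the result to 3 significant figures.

d ≈ 22.1 m

Here I = (2/5)MR², so the shape factor k = I/(MR²) = 0.4.
Since it rolls without slipping, ω = v/R and KE = ½Mv² + ½Iω² = ½(1+k)Mv² = (7/10)Mv².
Setting this equal to Mgh gives the vertical rise h = (1+k)v₀²/(2g) = 1.4×8.42²/(2×10) = 4.963 m.
Along the incline, d = h/sinθ = 4.963/sin13° ≈ 22.1 m.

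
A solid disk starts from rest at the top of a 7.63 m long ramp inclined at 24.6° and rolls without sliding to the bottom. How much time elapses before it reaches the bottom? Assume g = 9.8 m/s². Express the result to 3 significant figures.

t ≈ 2.37 s

With I = (1/2)MR², the ratio k = I/(MR²) is 0.5.
Along the incline Mg sinθ − f = Ma, and torque about the center fR = Iα = kMR²(a/R) gives f = kMa.
Hence a = g sinθ/(1+k) = 9.8×sin24.6°/1.5 = 2.72 m/s².
With constant a from rest, t = √(2L/a) = √(2·7.63/2.72) ≈ 2.37 s.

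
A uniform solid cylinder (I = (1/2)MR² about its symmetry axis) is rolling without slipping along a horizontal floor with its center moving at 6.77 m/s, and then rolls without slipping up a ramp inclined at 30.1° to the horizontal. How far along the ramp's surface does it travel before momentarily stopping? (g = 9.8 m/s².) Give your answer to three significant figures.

d ≈ 6.99 m

Here I = (1/2)MR², so the shape factor k = I/(MR²) = 0.5.
Rolling without slipping gives ω = v/R, so the total kinetic energy is ½Mv² + ½Iω² = ½(1+k)Mv² = (3/4)Mv².
Setting this equal to Mgh gives the vertical rise h = (1+k)v₀²/(2g) = 1.5×6.77²/(2×9.8) = 3.508 m.
The distance along the slope is d = h/sinθ = 3.508/sin30.1° ≈ 6.99 m.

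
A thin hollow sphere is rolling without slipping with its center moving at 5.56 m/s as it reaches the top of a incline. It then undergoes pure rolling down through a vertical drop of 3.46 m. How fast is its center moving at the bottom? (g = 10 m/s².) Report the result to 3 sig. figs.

For this body I = (2/3)MR², i.e. k = I/(MR²) = 2/3.
Pure rolling means v = ωR; then KE = ½Mv² + ½I(v/R)² = ½(1+k)Mv² = (5/6)Mv².
Energy conservation: (5/6)Mv₀² + Mgh = (5/6)Mv², so v² = v₀² + 2gh/(1+k).
v = √(5.56² + 2×10×3.46/1.667) = √72.43 ≈ 8.51 m/s.

v ≈ 8.51 m/s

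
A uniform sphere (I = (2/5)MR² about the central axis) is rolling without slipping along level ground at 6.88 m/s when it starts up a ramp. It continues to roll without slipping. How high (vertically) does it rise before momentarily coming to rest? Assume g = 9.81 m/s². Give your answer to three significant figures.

Here I = (2/5)MR², so the shape factor k = I/(MR²) = 0.4.
The rolling condition ω = v/R makes the rotational term ½I(v/R)² = ½kMv², so KE_total = ½(1+k)Mv² = (7/10)Mv².
At the top the kinetic energy is zero, so (7/10)Mv₀² = Mgh.
Thus h = (1+k)v₀²/(2g) = 1.4 × 6.88² / (2 × 9.81) ≈ 3.38 m.

h ≈ 3.38 m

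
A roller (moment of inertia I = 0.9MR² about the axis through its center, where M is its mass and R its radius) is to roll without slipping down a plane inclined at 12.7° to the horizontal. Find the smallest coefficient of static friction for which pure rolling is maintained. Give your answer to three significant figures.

The moment of inertia is 0.9MR², giving k ≡ I/(MR²) = 0.9.
Along the incline Mg sinθ − f = Ma, and torque about the center fR = Iα = kMR²(a/R) gives f = kMa.
These give a = g sinθ/(1+k) and the required friction f = kMg sinθ/(1+k).
With N = Mg cosθ, the no-slip condition f ≤ μN gives μ_min = f/N = k tanθ/(1+k).
μ_min = 0.9 × tan12.7° / 1.9 ≈ 0.107.

μ_min ≈ 0.107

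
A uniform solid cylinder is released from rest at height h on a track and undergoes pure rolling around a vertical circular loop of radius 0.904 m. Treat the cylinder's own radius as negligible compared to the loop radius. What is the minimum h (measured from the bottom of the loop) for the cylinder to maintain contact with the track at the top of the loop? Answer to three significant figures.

h_min ≈ 2.49 m

The moment of inertia is (1/2)MR², giving k ≡ I/(MR²) = 0.5.
At the top, contact is just lost when gravity alone supplies the centripetal force: Mg = Mv_top²/r, i.e. v_top² = gr.
With ω = v/R, the kinetic energy at speed v is ½(1+k)Mv² = (3/4)Mv².
Energy conservation from release (height h) to the top (height 2r): Mgh = Mg(2r) + (3/4)M·gr.
Thus h_min = 2r + (1+k)r/2 = r(2 + 1.5/2) = 0.904 × 2.75 ≈ 2.49 m.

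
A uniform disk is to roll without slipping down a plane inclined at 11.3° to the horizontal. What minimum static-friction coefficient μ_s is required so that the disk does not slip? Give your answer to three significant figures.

μ_min ≈ 0.0666

Here I = (1/2)MR², so the shape factor k = I/(MR²) = 0.5.
Along the incline Mg sinθ − f = Ma, and torque about the center fR = Iα = kMR²(a/R) gives f = kMa.
These give a = g sinθ/(1+k) and the required friction f = kMg sinθ/(1+k).
The normal force is N = Mg cosθ, so μ_min = f/N = k tanθ/(1+k).
μ_min = 0.5 × tan11.3° / 1.5 ≈ 0.0666.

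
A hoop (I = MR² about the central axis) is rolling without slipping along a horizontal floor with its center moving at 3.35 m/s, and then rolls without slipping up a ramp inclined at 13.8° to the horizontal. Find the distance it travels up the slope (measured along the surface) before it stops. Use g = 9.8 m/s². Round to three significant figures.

The moment of inertia is MR², giving k ≡ I/(MR²) = 1.
Rolling without slipping gives ω = v/R, so the total kinetic energy is ½Mv² + ½Iω² = ½(1+k)Mv² = Mv².
Setting this equal to Mgh gives the vertical rise h = (1+k)v₀²/(2g) = 2×3.35²/(2×9.8) = 1.145 m.
Along the incline, d = h/sinθ = 1.145/sin13.8° ≈ 4.80 m.

d ≈ 4.80 m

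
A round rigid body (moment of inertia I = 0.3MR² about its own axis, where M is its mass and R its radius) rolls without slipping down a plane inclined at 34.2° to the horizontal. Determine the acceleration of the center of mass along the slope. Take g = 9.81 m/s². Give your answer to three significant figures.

a ≈ 4.24 m/s²

With I = 0.3MR², the ratio k = I/(MR²) is 0.3.
Newton's second law down the slope: Mg sinθ − f = Ma. The torque equation fR = Iα (with α = a/R) gives f = kMa.
Eliminating f: Mg sinθ = (1+k)Ma, so a = g sinθ/(1+k) = 9.81 × sin34.2° / 1.3 ≈ 4.24 m/s².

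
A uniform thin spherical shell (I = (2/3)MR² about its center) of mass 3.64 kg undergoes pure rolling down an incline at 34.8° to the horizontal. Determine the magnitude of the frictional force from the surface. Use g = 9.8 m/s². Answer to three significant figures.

For this body I = (2/3)MR², i.e. k = I/(MR²) = 2/3.
Newton's second law down the slope: Mg sinθ − f = Ma. The torque equation fR = Iα (with α = a/R) gives f = kMa.
Combining, a = g sinθ/(1+k) and f = kMa = kMg sinθ/(1+k).
f = (2/3) × 3.64 × 9.8 × sin34.8° / 1.667 ≈ 8.14 N.

f ≈ 8.14 N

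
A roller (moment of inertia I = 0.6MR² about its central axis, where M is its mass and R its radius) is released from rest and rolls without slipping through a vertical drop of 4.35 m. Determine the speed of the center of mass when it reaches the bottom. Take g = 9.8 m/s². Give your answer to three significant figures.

v ≈ 7.30 m/s

For this body I = 0.6MR², i.e. k = I/(MR²) = 0.6.
Rolling without slipping gives ω = v/R, so the total kinetic energy is ½Mv² + ½Iω² = ½(1+k)Mv² = (4/5)Mv².
Energy conservation: Mgh = (4/5)Mv², so v = √(2gh/(1+k)) = √(2 × 9.8 × 4.35 / 1.6) ≈ 7.30 m/s.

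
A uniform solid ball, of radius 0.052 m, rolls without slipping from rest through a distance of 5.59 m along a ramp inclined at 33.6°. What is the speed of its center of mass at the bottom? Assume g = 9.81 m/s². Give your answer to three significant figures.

Here I = (2/5)MR², so the shape factor k = I/(MR²) = 0.4.
Since it rolls without slipping, ω = v/R and KE = ½Mv² + ½Iω² = ½(1+k)Mv² = (7/10)Mv².
The vertical drop is h = L sinθ = 5.59 × sin33.6° = 3.093 m.
Energy conservation: Mgh = (7/10)Mv², so v = √(2gh/(1+k)) = √(2 × 9.81 × 3.093 / 1.4) ≈ 6.58 m/s.

v ≈ 6.58 m/s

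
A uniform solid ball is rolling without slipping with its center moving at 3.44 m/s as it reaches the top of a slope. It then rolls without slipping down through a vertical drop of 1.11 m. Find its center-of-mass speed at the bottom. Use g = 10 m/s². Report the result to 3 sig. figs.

v ≈ 5.26 m/s

Here I = (2/5)MR², so the shape factor k = I/(MR²) = 0.4.
The rolling condition ω = v/R makes the rotational term ½I(v/R)² = ½kMv², so KE_total = ½(1+k)Mv² = (7/10)Mv².
Energy conservation: (7/10)Mv₀² + Mgh = (7/10)Mv², so v² = v₀² + 2gh/(1+k).
v = √(3.44² + 2×10×1.11/1.4) = √27.69 ≈ 5.26 m/s.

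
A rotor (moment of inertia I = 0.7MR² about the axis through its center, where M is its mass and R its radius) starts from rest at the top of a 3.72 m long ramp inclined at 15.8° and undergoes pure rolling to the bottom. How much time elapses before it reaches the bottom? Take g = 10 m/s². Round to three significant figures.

Here I = 0.7MR², so the shape factor k = I/(MR²) = 0.7.
Translational: Mg sinθ − f = Ma. Rotational about the CM: fR = Iα = kMRa, so f = kMa.
Hence a = g sinθ/(1+k) = 10×sin15.8°/1.7 = 1.602 m/s².
With constant a from rest, t = √(2L/a) = √(2·3.72/1.602) ≈ 2.16 s.

t ≈ 2.16 s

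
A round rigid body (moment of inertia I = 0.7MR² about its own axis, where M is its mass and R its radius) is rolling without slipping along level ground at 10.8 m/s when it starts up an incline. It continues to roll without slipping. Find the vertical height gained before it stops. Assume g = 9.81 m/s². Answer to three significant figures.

h ≈ 10.1 m

Here I = 0.7MR², so the shape factor k = I/(MR²) = 0.7.
Rolling without slipping gives ω = v/R, so the total kinetic energy is ½Mv² + ½Iω² = ½(1+k)Mv² = (17/20)Mv².
All of this converts to potential energy at the highest point: (17/20)Mv₀² = Mgh.
Thus h = (1+k)v₀²/(2g) = 1.7 × 10.8² / (2 × 9.81) ≈ 10.1 m.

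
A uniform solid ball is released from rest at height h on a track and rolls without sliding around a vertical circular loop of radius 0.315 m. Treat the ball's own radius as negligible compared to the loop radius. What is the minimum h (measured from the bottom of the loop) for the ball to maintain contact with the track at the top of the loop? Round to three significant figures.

With I = (2/5)MR², the ratio k = I/(MR²) is 0.4.
At the top, contact is just lost when gravity alone supplies the centripetal force: Mg = Mv_top²/r, i.e. v_top² = gr.
With ω = v/R, the kinetic energy at speed v is ½(1+k)Mv² = (7/10)Mv².
Energy conservation from release (height h) to the top (height 2r): Mgh = Mg(2r) + (7/10)M·gr.
Thus h_min = 2r + (1+k)r/2 = r(2 + 1.4/2) = 0.315 × 2.7 ≈ 0.851 m.

h_min ≈ 0.851 m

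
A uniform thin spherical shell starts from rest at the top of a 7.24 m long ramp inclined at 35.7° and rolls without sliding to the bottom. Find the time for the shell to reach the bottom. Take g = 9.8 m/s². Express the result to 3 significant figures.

Here I = (2/3)MR², so the shape factor k = I/(MR²) = 2/3.
Newton's second law down the slope: Mg sinθ − f = Ma. The torque equation fR = Iα (with α = a/R) gives f = kMa.
Hence a = g sinθ/(1+k) = 9.8×sin35.7°/1.667 = 3.431 m/s².
Starting from rest, L = ½at², so t = √(2L/a) = √(2×7.24/3.431) ≈ 2.05 s.

t ≈ 2.05 s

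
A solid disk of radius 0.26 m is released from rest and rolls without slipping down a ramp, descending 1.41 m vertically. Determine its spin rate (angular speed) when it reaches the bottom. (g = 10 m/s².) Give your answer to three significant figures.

For this body I = (1/2)MR², i.e. k = I/(MR²) = 0.5.
Pure rolling means v = ωR; then KE = ½Mv² + ½I(v/R)² = ½(1+k)Mv² = (3/4)Mv².
Energy conservation Mgh = ½(1+k)Mv² gives v = √(2gh/(1+k)) = √(2 × 10 × 1.41 / 1.5) = 4.336 m/s.
Then ω = v/R = 4.336 / 0.26 ≈ 16.7 rad/s.

ω ≈ 16.7 rad/s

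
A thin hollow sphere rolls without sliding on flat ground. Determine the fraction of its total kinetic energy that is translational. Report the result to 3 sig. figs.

With I = (2/3)MR², the ratio k = I/(MR²) is 2/3.
With ω = v/R, KE_trans = ½Mv² and KE_rot = ½Iω² = ½kMv², so KE_total = ½(1+k)Mv².
The translational fraction is therefore 1/(1+k) = 1/1.667 ≈ 0.600.

fraction ≈ 0.600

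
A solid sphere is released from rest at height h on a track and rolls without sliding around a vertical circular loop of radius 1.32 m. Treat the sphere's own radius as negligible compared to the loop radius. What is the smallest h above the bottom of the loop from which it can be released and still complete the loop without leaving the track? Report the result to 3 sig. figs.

With I = (2/5)MR², the ratio k = I/(MR²) is 0.4.
At the top, contact is just lost when gravity alone supplies the centripetal force: Mg = Mv_top²/r, i.e. v_top² = gr.
With ω = v/R, the kinetic energy at speed v is ½(1+k)Mv² = (7/10)Mv².
Energy conservation from release (height h) to the top (height 2r): Mgh = Mg(2r) + (7/10)M·gr.
Thus h_min = 2r + (1+k)r/2 = r(2 + 1.4/2) = 1.32 × 2.7 ≈ 3.56 m.

h_min ≈ 3.56 m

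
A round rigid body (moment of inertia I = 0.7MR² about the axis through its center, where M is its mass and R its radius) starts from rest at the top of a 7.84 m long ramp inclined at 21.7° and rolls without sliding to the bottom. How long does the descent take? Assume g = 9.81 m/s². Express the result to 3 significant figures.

t ≈ 2.71 s

For this body I = 0.7MR², i.e. k = I/(MR²) = 0.7.
Newton's second law down the slope: Mg sinθ − f = Ma. The torque equation fR = Iα (with α = a/R) gives f = kMa.
Hence a = g sinθ/(1+k) = 9.81×sin21.7°/1.7 = 2.134 m/s².
With constant a from rest, t = √(2L/a) = √(2·7.84/2.134) ≈ 2.71 s.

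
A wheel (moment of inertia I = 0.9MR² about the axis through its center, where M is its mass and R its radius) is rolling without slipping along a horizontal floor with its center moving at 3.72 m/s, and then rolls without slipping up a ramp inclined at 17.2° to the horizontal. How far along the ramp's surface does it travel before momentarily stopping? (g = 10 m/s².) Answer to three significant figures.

d ≈ 4.45 m

The moment of inertia is 0.9MR², giving k ≡ I/(MR²) = 0.9.
Rolling without slipping gives ω = v/R, so the total kinetic energy is ½Mv² + ½Iω² = ½(1+k)Mv² = (19/20)Mv².
Setting this equal to Mgh gives the vertical rise h = (1+k)v₀²/(2g) = 1.9×3.72²/(2×10) = 1.315 m.
Along the incline, d = h/sinθ = 1.315/sin17.2° ≈ 4.45 m.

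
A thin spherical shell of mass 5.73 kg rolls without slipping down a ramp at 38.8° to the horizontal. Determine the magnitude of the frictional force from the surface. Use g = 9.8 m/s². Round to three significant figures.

f ≈ 14.1 N

The moment of inertia is (2/3)MR², giving k ≡ I/(MR²) = 2/3.
Along the incline Mg sinθ − f = Ma, and torque about the center fR = Iα = kMR²(a/R) gives f = kMa.
Combining, a = g sinθ/(1+k) and f = kMa = kMg sinθ/(1+k).
f = (2/3) × 5.73 × 9.8 × sin38.8° / 1.667 ≈ 14.1 N.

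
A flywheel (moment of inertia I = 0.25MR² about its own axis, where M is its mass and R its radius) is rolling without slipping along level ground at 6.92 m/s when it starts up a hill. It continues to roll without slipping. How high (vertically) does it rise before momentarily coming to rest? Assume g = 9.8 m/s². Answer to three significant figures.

h ≈ 3.05 m

Here I = 0.25MR², so the shape factor k = I/(MR²) = 0.25.
Rolling without slipping gives ω = v/R, so the total kinetic energy is ½Mv² + ½Iω² = ½(1+k)Mv² = (5/8)Mv².
At the top the kinetic energy is zero, so (5/8)Mv₀² = Mgh.
Thus h = (1+k)v₀²/(2g) = 1.25 × 6.92² / (2 × 9.8) ≈ 3.05 m.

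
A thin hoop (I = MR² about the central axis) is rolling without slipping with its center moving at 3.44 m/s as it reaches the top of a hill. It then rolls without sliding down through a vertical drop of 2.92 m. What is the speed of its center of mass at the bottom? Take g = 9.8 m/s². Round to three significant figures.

v ≈ 6.36 m/s

For this body I = MR², i.e. k = I/(MR²) = 1.
Rolling without slipping gives ω = v/R, so the total kinetic energy is ½Mv² + ½Iω² = ½(1+k)Mv² = Mv².
Conserving energy between top and bottom: Mv² = Mv₀² + Mgh, hence v² = v₀² + 2gh/(1+k).
v = √(3.44² + 2×9.8×2.92/2) = √40.45 ≈ 6.36 m/s.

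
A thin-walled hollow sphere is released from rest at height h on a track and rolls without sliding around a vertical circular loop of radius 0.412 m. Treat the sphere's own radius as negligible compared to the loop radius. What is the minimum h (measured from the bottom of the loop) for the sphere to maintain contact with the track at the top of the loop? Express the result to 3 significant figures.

h_min ≈ 1.17 m

For this body I = (2/3)MR², i.e. k = I/(MR²) = 2/3.
At the top, contact is just lost when gravity alone supplies the centripetal force: Mg = Mv_top²/r, i.e. v_top² = gr.
With ω = v/R, the kinetic energy at speed v is ½(1+k)Mv² = (5/6)Mv².
Energy conservation from release (height h) to the top (height 2r): Mgh = Mg(2r) + (5/6)M·gr.
Thus h_min = 2r + (1+k)r/2 = r(2 + 1.667/2) = 0.412 × 2.833 ≈ 1.17 m.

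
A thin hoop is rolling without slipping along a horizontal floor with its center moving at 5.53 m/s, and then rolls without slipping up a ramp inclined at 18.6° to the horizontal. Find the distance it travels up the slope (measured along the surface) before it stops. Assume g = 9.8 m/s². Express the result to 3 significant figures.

d ≈ 9.78 m

Here I = MR², so the shape factor k = I/(MR²) = 1.
Pure rolling means v = ωR; then KE = ½Mv² + ½I(v/R)² = ½(1+k)Mv² = Mv².
Setting this equal to Mgh gives the vertical rise h = (1+k)v₀²/(2g) = 2×5.53²/(2×9.8) = 3.121 m.
The distance along the slope is d = h/sinθ = 3.121/sin18.6° ≈ 9.78 m.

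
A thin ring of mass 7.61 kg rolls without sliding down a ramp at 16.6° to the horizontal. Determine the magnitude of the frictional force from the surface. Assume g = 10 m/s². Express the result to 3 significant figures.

f ≈ 10.9 N

With I = MR², the ratio k = I/(MR²) is 1.
Translational: Mg sinθ − f = Ma. Rotational about the CM: fR = Iα = kMRa, so f = kMa.
Combining, a = g sinθ/(1+k) and f = kMa = kMg sinθ/(1+k).
f = 1 × 7.61 × 10 × sin16.6° / 2 ≈ 10.9 N.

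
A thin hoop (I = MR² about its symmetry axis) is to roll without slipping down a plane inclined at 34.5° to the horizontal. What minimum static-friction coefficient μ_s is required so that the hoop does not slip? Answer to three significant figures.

Here I = MR², so the shape factor k = I/(MR²) = 1.
Newton's second law down the slope: Mg sinθ − f = Ma. The torque equation fR = Iα (with α = a/R) gives f = kMa.
These give a = g sinθ/(1+k) and the required friction f = kMg sinθ/(1+k).
With N = Mg cosθ, the no-slip condition f ≤ μN gives μ_min = f/N = k tanθ/(1+k).
μ_min = 1 × tan34.5° / 2 ≈ 0.344.

μ_min ≈ 0.344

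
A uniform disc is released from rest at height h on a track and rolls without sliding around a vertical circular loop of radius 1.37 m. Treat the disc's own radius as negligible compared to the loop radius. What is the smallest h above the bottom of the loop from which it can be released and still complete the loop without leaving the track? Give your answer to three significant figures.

With I = (1/2)MR², the ratio k = I/(MR²) is 0.5.
At the top of the loop, the minimum-contact condition is Mg = Mv_top²/r, so v_top² = gr.
With ω = v/R, the kinetic energy at speed v is ½(1+k)Mv² = (3/4)Mv².
Energy conservation from release (height h) to the top (height 2r): Mgh = Mg(2r) + (3/4)M·gr.
Thus h_min = 2r + (1+k)r/2 = r(2 + 1.5/2) = 1.37 × 2.75 ≈ 3.77 m.

h_min ≈ 3.77 m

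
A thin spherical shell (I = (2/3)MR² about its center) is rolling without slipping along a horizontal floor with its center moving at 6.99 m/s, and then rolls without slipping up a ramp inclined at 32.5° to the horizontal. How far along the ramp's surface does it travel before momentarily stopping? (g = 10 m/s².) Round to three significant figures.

For this body I = (2/3)MR², i.e. k = I/(MR²) = 2/3.
Since it rolls without slipping, ω = v/R and KE = ½Mv² + ½Iω² = ½(1+k)Mv² = (5/6)Mv².
Setting this equal to Mgh gives the vertical rise h = (1+k)v₀²/(2g) = 1.667×6.99²/(2×10) = 4.072 m.
The distance along the slope is d = h/sinθ = 4.072/sin32.5° ≈ 7.58 m.

d ≈ 7.58 m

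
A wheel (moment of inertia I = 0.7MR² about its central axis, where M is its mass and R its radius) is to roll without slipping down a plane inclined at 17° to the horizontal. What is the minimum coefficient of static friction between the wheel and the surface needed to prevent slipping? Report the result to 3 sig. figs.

For this body I = 0.7MR², i.e. k = I/(MR²) = 0.7.
Newton's second law down the slope: Mg sinθ − f = Ma. The torque equation fR = Iα (with α = a/R) gives f = kMa.
These give a = g sinθ/(1+k) and the required friction f = kMg sinθ/(1+k).
The normal force is N = Mg cosθ, so μ_min = f/N = k tanθ/(1+k).
μ_min = 0.7 × tan17° / 1.7 ≈ 0.126.

μ_min ≈ 0.126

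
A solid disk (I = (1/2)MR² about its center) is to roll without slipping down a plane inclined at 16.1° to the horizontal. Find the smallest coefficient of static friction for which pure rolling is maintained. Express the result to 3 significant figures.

With I = (1/2)MR², the ratio k = I/(MR²) is 0.5.
Translational: Mg sinθ − f = Ma. Rotational about the CM: fR = Iα = kMRa, so f = kMa.
These give a = g sinθ/(1+k) and the required friction f = kMg sinθ/(1+k).
The normal force is N = Mg cosθ, so μ_min = f/N = k tanθ/(1+k).
μ_min = 0.5 × tan16.1° / 1.5 ≈ 0.0962.

μ_min ≈ 0.0962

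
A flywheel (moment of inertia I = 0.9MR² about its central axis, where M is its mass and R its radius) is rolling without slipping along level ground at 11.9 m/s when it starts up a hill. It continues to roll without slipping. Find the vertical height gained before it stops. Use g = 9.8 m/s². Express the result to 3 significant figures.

Here I = 0.9MR², so the shape factor k = I/(MR²) = 0.9.
Since it rolls without slipping, ω = v/R and KE = ½Mv² + ½Iω² = ½(1+k)Mv² = (19/20)Mv².
All of this converts to potential energy at the highest point: (19/20)Mv₀² = Mgh.
Thus h = (1+k)v₀²/(2g) = 1.9 × 11.9² / (2 × 9.8) ≈ 13.7 m.

h ≈ 13.7 m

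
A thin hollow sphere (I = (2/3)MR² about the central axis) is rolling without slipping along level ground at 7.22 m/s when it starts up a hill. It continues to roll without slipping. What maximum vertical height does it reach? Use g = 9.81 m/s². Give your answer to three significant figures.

The moment of inertia is (2/3)MR², giving k ≡ I/(MR²) = 2/3.
The rolling condition ω = v/R makes the rotational term ½I(v/R)² = ½kMv², so KE_total = ½(1+k)Mv² = (5/6)Mv².
All of this converts to potential energy at the highest point: (5/6)Mv₀² = Mgh.
Thus h = (1+k)v₀²/(2g) = 1.667 × 7.22² / (2 × 9.81) ≈ 4.43 m.

h ≈ 4.43 m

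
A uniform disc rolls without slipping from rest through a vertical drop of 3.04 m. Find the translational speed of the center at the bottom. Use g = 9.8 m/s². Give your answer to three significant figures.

v ≈ 6.30 m/s

For this body I = (1/2)MR², i.e. k = I/(MR²) = 0.5.
Since it rolls without slipping, ω = v/R and KE = ½Mv² + ½Iω² = ½(1+k)Mv² = (3/4)Mv².
Energy conservation: Mgh = (3/4)Mv², so v = √(2gh/(1+k)) = √(2 × 9.8 × 3.04 / 1.5) ≈ 6.30 m/s.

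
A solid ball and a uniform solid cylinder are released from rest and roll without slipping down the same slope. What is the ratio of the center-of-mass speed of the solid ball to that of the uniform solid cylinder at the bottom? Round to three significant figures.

Each satisfies Mgh = ½(1+k)Mv² with k = I/(MR²), so v ∝ 1/√(1+k).
For the solid ball k = 0.4; for the uniform solid cylinder k = 0.5.
v₁/v₂ = √((1+k₂)/(1+k₁)) = √(1.5/1.4) ≈ 1.04.

v_ratio ≈ 1.04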